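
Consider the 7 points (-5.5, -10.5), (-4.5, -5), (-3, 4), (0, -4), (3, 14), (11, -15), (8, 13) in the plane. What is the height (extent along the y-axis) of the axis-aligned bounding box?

29

max y = 14, min y = -15, so height = 29.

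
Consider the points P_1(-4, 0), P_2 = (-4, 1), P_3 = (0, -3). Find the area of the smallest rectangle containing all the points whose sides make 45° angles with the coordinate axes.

4

In coordinates u = x + y, v = x − y the rectangle is axis-aligned; the map (x,y)→(u,v) scales areas by 2.
u-values: -4, -3, -3; range = -3 − (-4) = 1.
v-values: -4, -5, 3; range = 3 − (-5) = 8.
Area = (1 × 8) / 2 = 4.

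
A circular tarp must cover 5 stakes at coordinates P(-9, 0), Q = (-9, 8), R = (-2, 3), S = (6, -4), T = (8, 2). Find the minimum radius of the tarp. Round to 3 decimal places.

9.605

The minimum enclosing circle of a finite set is fixed by two of the points (as a diameter) or three (as a circumcircle).
The farthest pair is Q–S with squared distance 369. The circle on this segment as diameter has centre (-1.5, 2) and r² = 369/4 = 92.25.
Check P: distance² to centre = 60.25 ≤ 92.25, so it lies inside.
All remaining points lie in this disk, and no smaller disk contains both endpoints, so this is the minimum enclosing circle.
r = √(92.25) ≈ 9.605.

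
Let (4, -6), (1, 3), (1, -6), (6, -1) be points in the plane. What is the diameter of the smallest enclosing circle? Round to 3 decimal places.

9.487

By Welzl's lemma the MEC is supported by two points (diametrically opposite) or three points (on a circumcircle).
The farthest pair is (4, -6)–(1, 3) with squared distance 90. The circle on this segment as diameter has centre (2.5, -1.5) and r² = 90/4 = 22.5.
Check (1, -6): distance² to centre = 22.5 ≤ 22.5, so it lies inside.
All remaining points lie in this disk, and no smaller disk contains both endpoints, so this is the minimum enclosing circle.
Diameter = 2r = 2√(22.5) ≈ 9.487.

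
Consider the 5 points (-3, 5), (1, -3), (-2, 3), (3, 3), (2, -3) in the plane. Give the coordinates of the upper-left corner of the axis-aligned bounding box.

(-3, 5)

x-range [-3, 3], y-range [-3, 5].
The upper-left corner is (-3, 5).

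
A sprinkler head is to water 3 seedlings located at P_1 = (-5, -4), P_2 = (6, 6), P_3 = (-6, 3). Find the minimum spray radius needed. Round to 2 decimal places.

7.43

Side lengths²: P_1P_2² = 221, P_1P_3² = 50, P_2P_3² = 153.
Since P_1P_2² = 221 ≥ 153 + 50 = 203, the angle opposite P_1P_2 is not acute, so the smallest enclosing circle has P_1P_2 as diameter.
Centre = midpoint of P_1P_2 = (0.5, 1), r² = 221/4 = 55.25.
r = √(55.25) ≈ 7.43.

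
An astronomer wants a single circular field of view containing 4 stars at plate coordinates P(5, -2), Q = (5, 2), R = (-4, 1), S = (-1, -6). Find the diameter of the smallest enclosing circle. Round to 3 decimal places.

10.449

A smallest enclosing disk is always determined by at most three of the input points on its boundary.
The minimum enclosing circle is determined by three boundary points: Q, R, S.
Their circumcentre is (26/33, -12/11) with r² = 29725/1089.
The farthest remaining point P is at distance² 20221/1089 ≤ 29725/1089.
Diameter = 2r = 2√(29725/1089) ≈ 10.449.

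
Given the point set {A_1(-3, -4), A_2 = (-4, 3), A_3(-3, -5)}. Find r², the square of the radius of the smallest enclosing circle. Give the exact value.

16.25

Side lengths²: A_1A_2² = 50, A_1A_3² = 1, A_2A_3² = 65.
Since A_2A_3² = 65 ≥ 50 + 1 = 51, the angle opposite A_2A_3 is not acute, so the smallest enclosing circle has A_2A_3 as diameter.
Centre = midpoint of A_2A_3 = (-3.5, -1), r² = 65/4 = 16.25.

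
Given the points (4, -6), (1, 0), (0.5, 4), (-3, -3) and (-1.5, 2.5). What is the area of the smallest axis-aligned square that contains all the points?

The bounding box has width 7 and height 10.
An axis-aligned square enclosing the set must have side ≥ max(width, height).
So the minimum side is max(7, 10) = 10.
Area = 10² = 100.

100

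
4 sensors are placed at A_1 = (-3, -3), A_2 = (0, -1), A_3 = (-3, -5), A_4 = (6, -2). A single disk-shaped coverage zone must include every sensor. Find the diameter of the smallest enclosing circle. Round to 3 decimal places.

The farthest pair is A_3–A_4 with squared distance 90. The circle on this segment as diameter has centre (1.5, -3.5) and r² = 90/4 = 22.5.
Check A_1: distance² to centre = 20.5 ≤ 22.5, so it lies inside.
All remaining points lie in this disk, and no smaller disk contains both endpoints, so this is the minimum enclosing circle.
Diameter = 2r = 2√(22.5) ≈ 9.487.

9.487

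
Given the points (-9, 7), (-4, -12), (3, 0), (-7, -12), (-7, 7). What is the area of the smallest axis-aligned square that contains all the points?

The bounding box has width 12 and height 19.
An axis-aligned square enclosing the set must have side ≥ max(width, height).
So the minimum side is max(12, 19) = 19.
Area = 19² = 361.

361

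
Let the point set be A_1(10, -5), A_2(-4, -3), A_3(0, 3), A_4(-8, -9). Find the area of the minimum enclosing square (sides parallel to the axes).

The bounding box has width 18 and height 12.
An axis-aligned square enclosing the set must have side ≥ max(width, height).
So the minimum side is max(18, 12) = 18.
Area = 18² = 324.

324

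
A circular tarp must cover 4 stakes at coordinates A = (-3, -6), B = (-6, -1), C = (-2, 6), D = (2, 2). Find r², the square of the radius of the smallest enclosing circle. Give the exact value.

36.25

By Welzl's lemma the MEC is supported by two points (diametrically opposite) or three points (on a circumcircle).
The farthest pair is A–C with squared distance 145. The circle on this segment as diameter has centre (-2.5, 0) and r² = 145/4 = 36.25.
Check B: distance² to centre = 13.25 ≤ 36.25, so it lies inside.
All remaining points lie in this disk, and no smaller disk contains both endpoints, so this is the minimum enclosing circle.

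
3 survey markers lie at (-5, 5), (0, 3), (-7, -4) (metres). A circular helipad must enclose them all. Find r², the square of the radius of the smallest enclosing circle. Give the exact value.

Call the three points A, B, C in the order given.
Side lengths²: AB² = 29, AC² = 85, BC² = 98.
Since BC² = 98 < 85 + 29 = 114, the triangle is acute, so the smallest enclosing circle is the circumcircle.
Circumcentre = (-57/14, 1/14), r² = 2465/98.

2465/98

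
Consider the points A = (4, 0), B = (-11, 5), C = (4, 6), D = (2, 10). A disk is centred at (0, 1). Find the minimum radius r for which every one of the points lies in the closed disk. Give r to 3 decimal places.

11.705

The required radius is the distance from (0, 1) to the farthest point.
Squared distances: 17, 137, 41, 85.
Maximum is 137, attained at B.
r = √137 ≈ 11.705.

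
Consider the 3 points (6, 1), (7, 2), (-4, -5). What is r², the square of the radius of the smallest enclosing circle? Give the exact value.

Call the three points A, B, C in the order given.
Side lengths²: AB² = 2, AC² = 136, BC² = 170.
Since BC² = 170 ≥ 136 + 2 = 138, the angle opposite BC is not acute, so the smallest enclosing circle has BC as diameter.
Centre = midpoint of BC = (1.5, -1.5), r² = 170/4 = 42.5.

42.5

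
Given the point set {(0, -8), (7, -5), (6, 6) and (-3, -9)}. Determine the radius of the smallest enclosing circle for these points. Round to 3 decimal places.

8.746

The farthest pair is (6, 6)–(-3, -9) with squared distance 306. The circle on this segment as diameter has centre (1.5, -1.5) and r² = 306/4 = 76.5.
Check (0, -8): distance² to centre = 44.5 ≤ 76.5, so it lies inside.
All remaining points lie in this disk, and no smaller disk contains both endpoints, so this is the minimum enclosing circle.
r = √(76.5) ≈ 8.746.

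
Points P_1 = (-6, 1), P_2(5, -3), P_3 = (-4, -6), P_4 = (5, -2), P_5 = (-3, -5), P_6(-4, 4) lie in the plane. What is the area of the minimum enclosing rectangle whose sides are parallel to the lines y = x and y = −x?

104

In coordinates u = x + y, v = x − y the rectangle is axis-aligned; the map (x,y)→(u,v) scales areas by 2.
u-values: -5, 2, -10, 3, -8, 0; range = 3 − (-10) = 13.
v-values: -7, 8, 2, 7, 2, -8; range = 8 − (-8) = 16.
Area = (13 × 16) / 2 = 104.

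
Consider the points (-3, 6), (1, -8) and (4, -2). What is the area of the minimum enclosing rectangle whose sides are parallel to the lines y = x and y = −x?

In coordinates u = x + y, v = x − y the rectangle is axis-aligned; the map (x,y)→(u,v) scales areas by 2.
u-values: 3, -7, 2; range = 3 − (-7) = 10.
v-values: -9, 9, 6; range = 9 − (-9) = 18.
Area = (10 × 18) / 2 = 90.

90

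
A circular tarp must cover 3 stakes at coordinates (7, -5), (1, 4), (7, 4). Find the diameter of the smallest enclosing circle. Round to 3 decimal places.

Call the three points A, B, C in the order given.
Side lengths²: AB² = 117, AC² = 81, BC² = 36.
Since AB² = 117 ≥ 81 + 36 = 117, the angle opposite AB is not acute, so the smallest enclosing circle has AB as diameter.
Centre = midpoint of AB = (4, -0.5), r² = 117/4 = 29.25.
Diameter = 2r = 2√(29.25) ≈ 10.817.

10.817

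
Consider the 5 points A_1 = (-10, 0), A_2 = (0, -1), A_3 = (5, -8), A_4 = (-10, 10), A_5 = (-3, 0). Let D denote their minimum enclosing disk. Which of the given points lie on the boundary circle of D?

A_3, A_4

A smallest enclosing disk is always determined by at most three of the input points on its boundary.
The farthest pair is A_3–A_4 with squared distance 549. The circle on this segment as diameter has centre (-2.5, 1) and r² = 549/4 = 137.25.
Check A_1: distance² to centre = 57.25 ≤ 137.25, so it lies inside.
All remaining points lie in this disk, and no smaller disk contains both endpoints, so this is the minimum enclosing circle.
The points at distance exactly r from the centre are A_3, A_4 — 2 points.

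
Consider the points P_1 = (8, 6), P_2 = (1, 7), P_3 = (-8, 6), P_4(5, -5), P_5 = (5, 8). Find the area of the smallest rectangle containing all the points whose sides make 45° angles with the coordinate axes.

In coordinates u = x + y, v = x − y the rectangle is axis-aligned; the map (x,y)→(u,v) scales areas by 2.
u-values: 14, 8, -2, 0, 13; range = 14 − (-2) = 16.
v-values: 2, -6, -14, 10, -3; range = 10 − (-14) = 24.
Area = (16 × 24) / 2 = 192.

192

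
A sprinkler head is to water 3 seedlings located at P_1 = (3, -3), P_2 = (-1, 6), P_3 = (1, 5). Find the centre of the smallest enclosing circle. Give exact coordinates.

(1, 1.5)

Side lengths²: P_1P_2² = 97, P_1P_3² = 68, P_2P_3² = 5.
Since P_1P_2² = 97 ≥ 68 + 5 = 73, the angle opposite P_1P_2 is not acute, so the smallest enclosing circle has P_1P_2 as diameter.
Centre = midpoint of P_1P_2 = (1, 1.5), r² = 97/4 = 24.25.
Centre = (1, 1.5).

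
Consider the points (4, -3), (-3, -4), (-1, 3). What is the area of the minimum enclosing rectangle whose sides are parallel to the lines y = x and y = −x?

49.5

In coordinates u = x + y, v = x − y the rectangle is axis-aligned; the map (x,y)→(u,v) scales areas by 2.
u-values: 1, -7, 2; range = 2 − (-7) = 9.
v-values: 7, 1, -4; range = 7 − (-4) = 11.
Area = (9 × 11) / 2 = 49.5.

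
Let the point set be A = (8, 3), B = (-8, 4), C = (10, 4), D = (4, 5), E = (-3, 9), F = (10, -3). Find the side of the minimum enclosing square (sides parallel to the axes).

The bounding box has width 18 and height 12.
An axis-aligned square enclosing the set must have side ≥ max(width, height).
So the minimum side is max(18, 12) = 18.

18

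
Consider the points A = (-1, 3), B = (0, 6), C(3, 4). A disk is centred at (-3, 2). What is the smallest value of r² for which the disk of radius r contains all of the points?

The required radius is the distance from (-3, 2) to the farthest point.
Squared distances: 5, 25, 40.
Maximum is 40, attained at C.

40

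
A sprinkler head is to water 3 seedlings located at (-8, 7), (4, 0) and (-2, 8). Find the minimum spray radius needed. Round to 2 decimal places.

6.95

Call the three points A, B, C in the order given.
Side lengths²: AB² = 193, AC² = 37, BC² = 100.
Since AB² = 193 ≥ 100 + 37 = 137, the angle opposite AB is not acute, so the smallest enclosing circle has AB as diameter.
Centre = midpoint of AB = (-2, 3.5), r² = 193/4 = 48.25.
r = √(48.25) ≈ 6.95.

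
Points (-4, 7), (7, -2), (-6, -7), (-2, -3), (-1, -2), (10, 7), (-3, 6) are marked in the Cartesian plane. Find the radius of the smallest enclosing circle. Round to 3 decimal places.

A smallest enclosing disk is always determined by at most three of the input points on its boundary.
The farthest pair is (-6, -7)–(10, 7) with squared distance 452. The circle on this segment as diameter has centre (2, 0) and r² = 452/4 = 113.
Check (-4, 7): distance² to centre = 85 ≤ 113, so it lies inside.
All remaining points lie in this disk, and no smaller disk contains both endpoints, so this is the minimum enclosing circle.
r = √113 ≈ 10.630.

10.630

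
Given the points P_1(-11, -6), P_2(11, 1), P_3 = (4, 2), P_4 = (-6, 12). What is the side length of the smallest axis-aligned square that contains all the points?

22

The bounding box has width 22 and height 18.
An axis-aligned square enclosing the set must have side ≥ max(width, height).
So the minimum side is max(22, 18) = 22.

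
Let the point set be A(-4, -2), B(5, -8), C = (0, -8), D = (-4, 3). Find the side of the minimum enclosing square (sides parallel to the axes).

The bounding box has width 9 and height 11.
An axis-aligned square enclosing the set must have side ≥ max(width, height).
So the minimum side is max(9, 11) = 11.

11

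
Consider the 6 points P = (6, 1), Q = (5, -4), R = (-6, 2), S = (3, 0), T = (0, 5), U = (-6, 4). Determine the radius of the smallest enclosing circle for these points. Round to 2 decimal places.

The farthest pair is Q–U with squared distance 185. The circle on this segment as diameter has centre (-0.5, 0) and r² = 185/4 = 46.25.
Check P: distance² to centre = 43.25 ≤ 46.25, so it lies inside.
All remaining points lie in this disk, and no smaller disk contains both endpoints, so this is the minimum enclosing circle.
r = √(46.25) ≈ 6.80.

6.80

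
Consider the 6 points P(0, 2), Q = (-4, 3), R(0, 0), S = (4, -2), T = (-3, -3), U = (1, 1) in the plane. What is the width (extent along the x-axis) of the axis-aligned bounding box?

8

max x = 4, min x = -4, so width = 8.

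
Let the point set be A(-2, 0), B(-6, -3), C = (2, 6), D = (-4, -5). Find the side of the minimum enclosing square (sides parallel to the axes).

The bounding box has width 8 and height 11.
An axis-aligned square enclosing the set must have side ≥ max(width, height).
So the minimum side is max(8, 11) = 11.

11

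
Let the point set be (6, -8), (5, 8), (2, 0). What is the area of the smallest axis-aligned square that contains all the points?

The bounding box has width 4 and height 16.
An axis-aligned square enclosing the set must have side ≥ max(width, height).
So the minimum side is max(4, 16) = 16.
Area = 16² = 256.

256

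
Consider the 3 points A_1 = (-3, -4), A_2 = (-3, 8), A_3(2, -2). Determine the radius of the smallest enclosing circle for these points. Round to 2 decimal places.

6.02

Side lengths²: A_1A_2² = 144, A_1A_3² = 29, A_2A_3² = 125.
Since A_1A_2² = 144 < 125 + 29 = 154, the triangle is acute, so the smallest enclosing circle is the circumcircle.
Circumcentre = (-2.5, 2), r² = 36.25.
r = √(36.25) ≈ 6.02.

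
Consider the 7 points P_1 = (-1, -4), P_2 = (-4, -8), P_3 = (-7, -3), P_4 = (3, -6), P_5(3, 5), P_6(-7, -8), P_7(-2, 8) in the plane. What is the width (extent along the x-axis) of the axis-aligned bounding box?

10

max x = 3, min x = -7, so width = 10.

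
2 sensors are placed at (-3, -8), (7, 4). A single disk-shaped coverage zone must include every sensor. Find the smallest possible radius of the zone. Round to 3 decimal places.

The smallest circle enclosing two points has them as diameter endpoints.
Centre = midpoint = (2, -2); r² = |(-3, -8)−(7, 4)|²/4 = 244/4 = 61.
r = √61 ≈ 7.810.

7.810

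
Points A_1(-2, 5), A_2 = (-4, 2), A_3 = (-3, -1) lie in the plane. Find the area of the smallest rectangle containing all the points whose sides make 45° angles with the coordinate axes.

17.5

In coordinates u = x + y, v = x − y the rectangle is axis-aligned; the map (x,y)→(u,v) scales areas by 2.
u-values: 3, -2, -4; range = 3 − (-4) = 7.
v-values: -7, -6, -2; range = -2 − (-7) = 5.
Area = (7 × 5) / 2 = 17.5.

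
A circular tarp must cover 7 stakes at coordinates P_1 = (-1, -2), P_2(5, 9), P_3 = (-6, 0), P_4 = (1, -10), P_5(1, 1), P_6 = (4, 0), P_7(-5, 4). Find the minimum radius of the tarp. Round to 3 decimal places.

9.708

The minimum enclosing circle of a finite set is fixed by two of the points (as a diameter) or three (as a circumcircle).
The farthest pair is P_2–P_4 with squared distance 377. The circle on this segment as diameter has centre (3, -0.5) and r² = 377/4 = 94.25.
Check P_1: distance² to centre = 18.25 ≤ 94.25, so it lies inside.
All remaining points lie in this disk, and no smaller disk contains both endpoints, so this is the minimum enclosing circle.
r = √(94.25) ≈ 9.708.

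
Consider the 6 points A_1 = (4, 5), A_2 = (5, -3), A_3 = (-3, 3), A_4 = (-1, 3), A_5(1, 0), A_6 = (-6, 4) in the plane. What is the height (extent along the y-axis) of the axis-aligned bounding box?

max y = 5, min y = -3, so height = 8.

8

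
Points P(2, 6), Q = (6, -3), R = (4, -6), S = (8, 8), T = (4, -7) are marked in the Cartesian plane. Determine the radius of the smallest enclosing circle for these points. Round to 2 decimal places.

7.76

A smallest enclosing disk is always determined by at most three of the input points on its boundary.
The farthest pair is S–T with squared distance 241. The circle on this segment as diameter has centre (6, 0.5) and r² = 241/4 = 60.25.
Check P: distance² to centre = 46.25 ≤ 60.25, so it lies inside.
All remaining points lie in this disk, and no smaller disk contains both endpoints, so this is the minimum enclosing circle.
r = √(60.25) ≈ 7.76.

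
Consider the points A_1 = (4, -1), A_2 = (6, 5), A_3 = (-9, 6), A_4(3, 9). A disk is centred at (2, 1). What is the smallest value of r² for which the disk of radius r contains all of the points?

The required radius is the distance from (2, 1) to the farthest point.
Squared distances: 8, 32, 146, 65.
Maximum is 146, attained at A_3.

146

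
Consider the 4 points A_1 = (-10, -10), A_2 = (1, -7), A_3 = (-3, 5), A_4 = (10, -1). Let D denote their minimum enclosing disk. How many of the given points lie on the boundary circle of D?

The farthest pair is A_1–A_4 with squared distance 481. The circle on this segment as diameter has centre (0, -5.5) and r² = 481/4 = 120.25.
Check A_2: distance² to centre = 3.25 ≤ 120.25, so it lies inside.
All remaining points lie in this disk, and no smaller disk contains both endpoints, so this is the minimum enclosing circle.
The points at distance exactly r from the centre are A_1, A_4 — 2 points.

2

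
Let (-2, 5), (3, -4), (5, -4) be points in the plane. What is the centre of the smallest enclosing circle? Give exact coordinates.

(1.5, 0.5)

Call the three points A, B, C in the order given.
Side lengths²: AB² = 106, AC² = 130, BC² = 4.
Since AC² = 130 ≥ 106 + 4 = 110, the angle opposite AC is not acute, so the smallest enclosing circle has AC as diameter.
Centre = midpoint of AC = (1.5, 0.5), r² = 130/4 = 32.5.
Centre = (1.5, 0.5).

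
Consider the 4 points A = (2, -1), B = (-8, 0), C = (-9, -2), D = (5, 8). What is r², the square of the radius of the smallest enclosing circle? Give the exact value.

By Welzl's lemma the MEC is supported by two points (diametrically opposite) or three points (on a circumcircle).
The farthest pair is C–D with squared distance 296. The circle on this segment as diameter has centre (-2, 3) and r² = 296/4 = 74.
Check A: distance² to centre = 32 ≤ 74, so it lies inside.
All remaining points lie in this disk, and no smaller disk contains both endpoints, so this is the minimum enclosing circle.

74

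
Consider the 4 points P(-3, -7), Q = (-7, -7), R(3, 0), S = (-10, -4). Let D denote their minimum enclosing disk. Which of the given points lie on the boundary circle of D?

The farthest pair is R–S with squared distance 185. The circle on this segment as diameter has centre (-3.5, -2) and r² = 185/4 = 46.25.
Check P: distance² to centre = 25.25 ≤ 46.25, so it lies inside.
All remaining points lie in this disk, and no smaller disk contains both endpoints, so this is the minimum enclosing circle.
The points at distance exactly r from the centre are R, S — 2 points.

R, S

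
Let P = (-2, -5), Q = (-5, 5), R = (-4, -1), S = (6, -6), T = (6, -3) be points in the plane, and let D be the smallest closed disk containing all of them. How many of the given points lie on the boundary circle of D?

A smallest enclosing disk is always determined by at most three of the input points on its boundary.
The farthest pair is Q–S with squared distance 242. The circle on this segment as diameter has centre (0.5, -0.5) and r² = 242/4 = 60.5.
Check P: distance² to centre = 26.5 ≤ 60.5, so it lies inside.
All remaining points lie in this disk, and no smaller disk contains both endpoints, so this is the minimum enclosing circle.
The points at distance exactly r from the centre are Q, S — 2 points.

2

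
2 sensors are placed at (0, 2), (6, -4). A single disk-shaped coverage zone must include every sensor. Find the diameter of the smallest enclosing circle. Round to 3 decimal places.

8.485

The smallest circle enclosing two points has them as diameter endpoints.
Centre = midpoint = (3, -1); r² = |(0, 2)−(6, -4)|²/4 = 72/4 = 18.
Diameter = 2r = 2√18 ≈ 8.485.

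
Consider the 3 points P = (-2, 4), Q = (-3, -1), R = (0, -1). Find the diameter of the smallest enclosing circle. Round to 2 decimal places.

5.49

Side lengths²: PQ² = 26, PR² = 29, QR² = 9.
Since PR² = 29 < 26 + 9 = 35, the triangle is acute, so the smallest enclosing circle is the circumcircle.
Circumcentre = (-1.5, 1.3), r² = 7.54.
Diameter = 2r = 2√(7.54) ≈ 5.49.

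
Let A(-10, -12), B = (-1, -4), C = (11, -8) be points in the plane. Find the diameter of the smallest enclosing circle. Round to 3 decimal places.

Side lengths²: AB² = 145, AC² = 457, BC² = 160.
Since AC² = 457 ≥ 160 + 145 = 305, the angle opposite AC is not acute, so the smallest enclosing circle has AC as diameter.
Centre = midpoint of AC = (0.5, -10), r² = 457/4 = 114.25.
Diameter = 2r = 2√(114.25) ≈ 21.378.

21.378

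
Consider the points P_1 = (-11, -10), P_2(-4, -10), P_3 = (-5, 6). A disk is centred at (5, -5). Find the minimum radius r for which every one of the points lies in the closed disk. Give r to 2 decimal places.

The required radius is the distance from (5, -5) to the farthest point.
Squared distances: 281, 106, 221.
Maximum is 281, attained at P_1.
r = √281 ≈ 16.76.

16.76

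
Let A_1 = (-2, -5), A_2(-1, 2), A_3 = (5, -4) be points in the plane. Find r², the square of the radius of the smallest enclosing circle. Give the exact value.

Side lengths²: A_1A_2² = 50, A_1A_3² = 50, A_2A_3² = 72.
Since A_2A_3² = 72 < 50 + 50 = 100, the triangle is acute, so the smallest enclosing circle is the circumcircle.
Circumcentre = (1.125, -1.875), r² = 19.53125.

19.53125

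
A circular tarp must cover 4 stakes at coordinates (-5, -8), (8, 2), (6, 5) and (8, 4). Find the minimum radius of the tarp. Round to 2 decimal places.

8.85

A smallest enclosing disk is always determined by at most three of the input points on its boundary.
The farthest pair is (-5, -8)–(8, 4) with squared distance 313. The circle on this segment as diameter has centre (1.5, -2) and r² = 313/4 = 78.25.
Check (8, 2): distance² to centre = 58.25 ≤ 78.25, so it lies inside.
All remaining points lie in this disk, and no smaller disk contains both endpoints, so this is the minimum enclosing circle.
r = √(78.25) ≈ 8.85.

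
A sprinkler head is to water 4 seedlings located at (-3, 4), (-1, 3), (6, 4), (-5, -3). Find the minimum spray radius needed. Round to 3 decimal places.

The farthest pair is (6, 4)–(-5, -3) with squared distance 170. The circle on this segment as diameter has centre (0.5, 0.5) and r² = 170/4 = 42.5.
Check (-3, 4): distance² to centre = 24.5 ≤ 42.5, so it lies inside.
All remaining points lie in this disk, and no smaller disk contains both endpoints, so this is the minimum enclosing circle.
r = √(42.5) ≈ 6.519.

6.519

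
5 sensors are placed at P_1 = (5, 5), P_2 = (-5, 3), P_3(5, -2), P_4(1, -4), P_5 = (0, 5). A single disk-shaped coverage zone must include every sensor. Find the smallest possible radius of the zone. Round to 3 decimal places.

The minimum enclosing circle of a finite set is fixed by two of the points (as a diameter) or three (as a circumcircle).
The minimum enclosing circle is determined by three boundary points: P_1, P_2, P_3.
Their circumcentre is (0.5, 1.5) with r² = 32.5.
The farthest remaining point P_4 is at distance² 30.5 ≤ 32.5.
r = √(32.5) ≈ 5.701.

5.701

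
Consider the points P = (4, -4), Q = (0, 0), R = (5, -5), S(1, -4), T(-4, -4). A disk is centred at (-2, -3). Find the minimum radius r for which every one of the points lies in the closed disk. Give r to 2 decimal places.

The required radius is the distance from (-2, -3) to the farthest point.
Squared distances: 37, 13, 53, 10, 5.
Maximum is 53, attained at R.
r = √53 ≈ 7.28.

7.28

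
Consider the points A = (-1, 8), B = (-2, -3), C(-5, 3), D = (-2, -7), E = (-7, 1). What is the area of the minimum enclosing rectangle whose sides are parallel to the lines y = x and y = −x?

112

In coordinates u = x + y, v = x − y the rectangle is axis-aligned; the map (x,y)→(u,v) scales areas by 2.
u-values: 7, -5, -2, -9, -6; range = 7 − (-9) = 16.
v-values: -9, 1, -8, 5, -8; range = 5 − (-9) = 14.
Area = (16 × 14) / 2 = 112.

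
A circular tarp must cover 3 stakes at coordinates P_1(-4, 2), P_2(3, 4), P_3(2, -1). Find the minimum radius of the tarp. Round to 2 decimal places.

Side lengths²: P_1P_2² = 53, P_1P_3² = 45, P_2P_3² = 26.
Since P_1P_2² = 53 < 45 + 26 = 71, the triangle is acute, so the smallest enclosing circle is the circumcircle.
Circumcentre = (-5/22, 45/22), r² = 3445/242.
r = √(3445/242) ≈ 3.77.

3.77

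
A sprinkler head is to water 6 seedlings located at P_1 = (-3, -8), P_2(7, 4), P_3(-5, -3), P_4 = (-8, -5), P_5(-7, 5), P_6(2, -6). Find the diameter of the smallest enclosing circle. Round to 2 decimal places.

The minimum enclosing circle of a finite set is fixed by two of the points (as a diameter) or three (as a circumcircle).
The farthest pair is P_2–P_4 with squared distance 306. The circle on this segment as diameter has centre (-0.5, -0.5) and r² = 306/4 = 76.5.
Check P_1: distance² to centre = 62.5 ≤ 76.5, so it lies inside.
All remaining points lie in this disk, and no smaller disk contains both endpoints, so this is the minimum enclosing circle.
Diameter = 2r = 2√(76.5) ≈ 17.49.

17.49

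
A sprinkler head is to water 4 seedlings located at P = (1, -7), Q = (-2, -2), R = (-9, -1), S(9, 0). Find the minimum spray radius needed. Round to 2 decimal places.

A smallest enclosing disk is always determined by at most three of the input points on its boundary.
The farthest pair is R–S with squared distance 325. The circle on this segment as diameter has centre (0, -0.5) and r² = 325/4 = 81.25.
Check P: distance² to centre = 43.25 ≤ 81.25, so it lies inside.
All remaining points lie in this disk, and no smaller disk contains both endpoints, so this is the minimum enclosing circle.
r = √(81.25) ≈ 9.01.

9.01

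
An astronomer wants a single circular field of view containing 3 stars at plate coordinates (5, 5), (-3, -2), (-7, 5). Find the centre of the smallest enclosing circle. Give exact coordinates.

Call the three points A, B, C in the order given.
Side lengths²: AB² = 113, AC² = 144, BC² = 65.
Since AC² = 144 < 113 + 65 = 178, the triangle is acute, so the smallest enclosing circle is the circumcircle.
Circumcentre = (-1, 53/14), r² = 7345/196.
Centre = (-1, 53/14).

(-1, 53/14)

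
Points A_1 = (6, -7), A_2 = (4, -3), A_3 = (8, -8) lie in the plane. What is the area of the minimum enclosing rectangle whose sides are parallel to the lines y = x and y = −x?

9

In coordinates u = x + y, v = x − y the rectangle is axis-aligned; the map (x,y)→(u,v) scales areas by 2.
u-values: -1, 1, 0; range = 1 − (-1) = 2.
v-values: 13, 7, 16; range = 16 − 7 = 9.
Area = (2 × 9) / 2 = 9.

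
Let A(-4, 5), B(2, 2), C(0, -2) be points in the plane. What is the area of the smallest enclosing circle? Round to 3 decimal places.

Side lengths²: AB² = 45, AC² = 65, BC² = 20.
Since AC² = 65 ≥ 45 + 20 = 65, the angle opposite AC is not acute, so the smallest enclosing circle has AC as diameter.
Centre = midpoint of AC = (-2, 1.5), r² = 65/4 = 16.25.
Area = π·r² = π·16.25 ≈ 51.051.

51.051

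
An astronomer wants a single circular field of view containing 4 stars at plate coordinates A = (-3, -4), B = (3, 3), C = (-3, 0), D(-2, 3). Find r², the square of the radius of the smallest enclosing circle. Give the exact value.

The minimum enclosing circle of a finite set is fixed by two of the points (as a diameter) or three (as a circumcircle).
The farthest pair is A–B with squared distance 85. The circle on this segment as diameter has centre (0, -0.5) and r² = 85/4 = 21.25.
Check C: distance² to centre = 9.25 ≤ 21.25, so it lies inside.
All remaining points lie in this disk, and no smaller disk contains both endpoints, so this is the minimum enclosing circle.

21.25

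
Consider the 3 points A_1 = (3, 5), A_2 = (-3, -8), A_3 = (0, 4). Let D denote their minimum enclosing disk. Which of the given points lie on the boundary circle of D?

A_1, A_2

Side lengths²: A_1A_2² = 205, A_1A_3² = 10, A_2A_3² = 153.
Since A_1A_2² = 205 ≥ 153 + 10 = 163, the angle opposite A_1A_2 is not acute, so the smallest enclosing circle has A_1A_2 as diameter.
Centre = midpoint of A_1A_2 = (0, -1.5), r² = 205/4 = 51.25.
The points at distance exactly r from the centre are A_1, A_2 — 2 points.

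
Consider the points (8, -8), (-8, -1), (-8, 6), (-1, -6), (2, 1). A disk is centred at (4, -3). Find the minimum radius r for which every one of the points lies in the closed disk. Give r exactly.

The required radius is the distance from (4, -3) to the farthest point.
Squared distances: 41, 148, 225, 34, 20.
Maximum is 225, attained at (-8, 6).
r = √225 = 15.

15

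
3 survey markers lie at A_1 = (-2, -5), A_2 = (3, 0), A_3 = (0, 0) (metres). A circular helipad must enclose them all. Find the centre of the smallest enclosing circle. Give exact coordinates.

(0.5, -2.5)

Side lengths²: A_1A_2² = 50, A_1A_3² = 29, A_2A_3² = 9.
Since A_1A_2² = 50 ≥ 29 + 9 = 38, the angle opposite A_1A_2 is not acute, so the smallest enclosing circle has A_1A_2 as diameter.
Centre = midpoint of A_1A_2 = (0.5, -2.5), r² = 50/4 = 12.5.
Centre = (0.5, -2.5).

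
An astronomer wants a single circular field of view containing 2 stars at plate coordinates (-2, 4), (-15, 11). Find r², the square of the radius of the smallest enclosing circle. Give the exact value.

The smallest circle enclosing two points has them as diameter endpoints.
Centre = midpoint = (-8.5, 7.5); r² = |(-2, 4)−(-15, 11)|²/4 = 218/4 = 54.5.

54.5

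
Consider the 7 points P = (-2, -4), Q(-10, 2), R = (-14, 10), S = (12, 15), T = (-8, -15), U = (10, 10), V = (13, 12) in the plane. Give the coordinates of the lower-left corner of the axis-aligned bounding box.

x-range [-14, 13], y-range [-15, 15].
The lower-left corner is (-14, -15).

(-14, -15)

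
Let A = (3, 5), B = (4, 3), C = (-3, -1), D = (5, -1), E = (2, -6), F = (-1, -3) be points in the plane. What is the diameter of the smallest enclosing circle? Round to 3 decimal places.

11.045

By Welzl's lemma the MEC is supported by two points (diametrically opposite) or three points (on a circumcircle).
The farthest pair is A–E with squared distance 122. The circle on this segment as diameter has centre (2.5, -0.5) and r² = 122/4 = 30.5.
Check B: distance² to centre = 14.5 ≤ 30.5, so it lies inside.
All remaining points lie in this disk, and no smaller disk contains both endpoints, so this is the minimum enclosing circle.
Diameter = 2r = 2√(30.5) ≈ 11.045.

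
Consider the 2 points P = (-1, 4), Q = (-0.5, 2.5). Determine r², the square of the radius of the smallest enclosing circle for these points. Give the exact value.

The smallest circle enclosing two points has them as diameter endpoints.
Centre = midpoint = (-0.75, 3.25); r² = |PQ|²/4 = 2.5/4 = 0.625.

0.625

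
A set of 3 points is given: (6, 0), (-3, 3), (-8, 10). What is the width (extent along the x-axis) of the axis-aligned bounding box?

max x = 6, min x = -8, so width = 14.

14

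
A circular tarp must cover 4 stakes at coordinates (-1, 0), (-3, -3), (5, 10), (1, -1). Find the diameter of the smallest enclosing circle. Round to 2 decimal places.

15.26

By Welzl's lemma the MEC is supported by two points (diametrically opposite) or three points (on a circumcircle).
The farthest pair is (-3, -3)–(5, 10) with squared distance 233. The circle on this segment as diameter has centre (1, 3.5) and r² = 233/4 = 58.25.
Check (-1, 0): distance² to centre = 16.25 ≤ 58.25, so it lies inside.
All remaining points lie in this disk, and no smaller disk contains both endpoints, so this is the minimum enclosing circle.
Diameter = 2r = 2√(58.25) ≈ 15.26.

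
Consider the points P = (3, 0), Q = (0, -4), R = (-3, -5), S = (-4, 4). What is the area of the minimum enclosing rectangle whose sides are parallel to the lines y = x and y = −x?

66

In coordinates u = x + y, v = x − y the rectangle is axis-aligned; the map (x,y)→(u,v) scales areas by 2.
u-values: 3, -4, -8, 0; range = 3 − (-8) = 11.
v-values: 3, 4, 2, -8; range = 4 − (-8) = 12.
Area = (11 × 12) / 2 = 66.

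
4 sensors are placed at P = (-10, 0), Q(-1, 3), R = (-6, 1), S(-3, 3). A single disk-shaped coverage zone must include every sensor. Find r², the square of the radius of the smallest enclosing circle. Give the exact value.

22.5

A smallest enclosing disk is always determined by at most three of the input points on its boundary.
The farthest pair is P–Q with squared distance 90. The circle on this segment as diameter has centre (-5.5, 1.5) and r² = 90/4 = 22.5.
Check R: distance² to centre = 0.5 ≤ 22.5, so it lies inside.
All remaining points lie in this disk, and no smaller disk contains both endpoints, so this is the minimum enclosing circle.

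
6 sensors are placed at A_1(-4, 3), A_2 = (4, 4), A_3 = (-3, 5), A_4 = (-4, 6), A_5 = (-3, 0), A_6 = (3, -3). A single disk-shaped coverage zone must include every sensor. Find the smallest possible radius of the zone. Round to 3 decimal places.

The farthest pair is A_4–A_6 with squared distance 130. The circle on this segment as diameter has centre (-0.5, 1.5) and r² = 130/4 = 32.5.
Check A_1: distance² to centre = 14.5 ≤ 32.5, so it lies inside.
All remaining points lie in this disk, and no smaller disk contains both endpoints, so this is the minimum enclosing circle.
r = √(32.5) ≈ 5.701.

5.701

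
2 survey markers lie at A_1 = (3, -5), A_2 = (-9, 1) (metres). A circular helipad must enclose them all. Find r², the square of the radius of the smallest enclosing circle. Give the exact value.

45

The smallest circle enclosing two points has them as diameter endpoints.
Centre = midpoint = (-3, -2); r² = |A_1A_2|²/4 = 180/4 = 45.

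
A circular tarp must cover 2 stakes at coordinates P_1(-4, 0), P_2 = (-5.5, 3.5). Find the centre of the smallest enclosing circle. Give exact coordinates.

The smallest circle enclosing two points has them as diameter endpoints.
Centre = midpoint = (-4.75, 1.75); r² = |P_1P_2|²/4 = 14.5/4 = 3.625.
Centre = (-4.75, 1.75).

(-4.75, 1.75)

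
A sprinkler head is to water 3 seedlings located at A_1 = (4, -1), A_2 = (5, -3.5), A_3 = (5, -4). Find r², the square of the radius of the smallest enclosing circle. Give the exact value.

Side lengths²: A_1A_2² = 7.25, A_1A_3² = 10, A_2A_3² = 0.25.
Since A_1A_3² = 10 ≥ 7.25 + 0.25 = 7.5, the angle opposite A_1A_3 is not acute, so the smallest enclosing circle has A_1A_3 as diameter.
Centre = midpoint of A_1A_3 = (4.5, -2.5), r² = 10/4 = 2.5.

2.5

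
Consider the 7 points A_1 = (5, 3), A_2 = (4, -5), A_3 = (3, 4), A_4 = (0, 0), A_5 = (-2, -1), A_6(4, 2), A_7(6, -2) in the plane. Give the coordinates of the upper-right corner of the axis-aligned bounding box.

(6, 4)

x-range [-2, 6], y-range [-5, 4].
The upper-right corner is (6, 4).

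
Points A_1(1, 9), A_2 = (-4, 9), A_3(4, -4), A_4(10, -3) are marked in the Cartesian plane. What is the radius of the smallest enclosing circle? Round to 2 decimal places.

The farthest pair is A_2–A_4 with squared distance 340. The circle on this segment as diameter has centre (3, 3) and r² = 340/4 = 85.
Check A_1: distance² to centre = 40 ≤ 85, so it lies inside.
All remaining points lie in this disk, and no smaller disk contains both endpoints, so this is the minimum enclosing circle.
r = √85 ≈ 9.22.

9.22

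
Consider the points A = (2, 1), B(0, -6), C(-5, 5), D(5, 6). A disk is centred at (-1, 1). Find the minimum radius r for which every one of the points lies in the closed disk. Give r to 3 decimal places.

7.810

The required radius is the distance from (-1, 1) to the farthest point.
Squared distances: 9, 50, 32, 61.
Maximum is 61, attained at D.
r = √61 ≈ 7.810.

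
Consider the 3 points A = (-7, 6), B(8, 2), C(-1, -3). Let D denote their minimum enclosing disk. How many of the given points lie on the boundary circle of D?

Side lengths²: AB² = 241, AC² = 117, BC² = 106.
Since AB² = 241 ≥ 117 + 106 = 223, the angle opposite AB is not acute, so the smallest enclosing circle has AB as diameter.
Centre = midpoint of AB = (0.5, 4), r² = 241/4 = 60.25.
The points at distance exactly r from the centre are A, B — 2 points.

2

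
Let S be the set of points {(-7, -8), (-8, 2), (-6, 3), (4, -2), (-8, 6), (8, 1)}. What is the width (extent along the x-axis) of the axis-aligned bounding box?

max x = 8, min x = -8, so width = 16.

16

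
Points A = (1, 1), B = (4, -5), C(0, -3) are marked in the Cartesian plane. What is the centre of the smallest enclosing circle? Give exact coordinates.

Side lengths²: AB² = 45, AC² = 17, BC² = 20.
Since AB² = 45 ≥ 20 + 17 = 37, the angle opposite AB is not acute, so the smallest enclosing circle has AB as diameter.
Centre = midpoint of AB = (2.5, -2), r² = 45/4 = 11.25.
Centre = (2.5, -2).

(2.5, -2)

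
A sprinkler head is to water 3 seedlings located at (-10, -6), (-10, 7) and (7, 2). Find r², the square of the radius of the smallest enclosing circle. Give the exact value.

Call the three points A, B, C in the order given.
Side lengths²: AB² = 169, AC² = 353, BC² = 314.
Since AC² = 353 < 314 + 169 = 483, the triangle is acute, so the smallest enclosing circle is the circumcircle.
Circumcentre = (-91/34, 0.5), r² = 55421/578.

55421/578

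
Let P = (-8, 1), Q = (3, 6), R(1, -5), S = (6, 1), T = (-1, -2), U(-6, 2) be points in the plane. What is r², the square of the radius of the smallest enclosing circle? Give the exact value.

A smallest enclosing disk is always determined by at most three of the input points on its boundary.
The farthest pair is P–S with squared distance 196. The circle on this segment as diameter has centre (-1, 1) and r² = 196/4 = 49.
Check Q: distance² to centre = 41 ≤ 49, so it lies inside.
All remaining points lie in this disk, and no smaller disk contains both endpoints, so this is the minimum enclosing circle.

49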